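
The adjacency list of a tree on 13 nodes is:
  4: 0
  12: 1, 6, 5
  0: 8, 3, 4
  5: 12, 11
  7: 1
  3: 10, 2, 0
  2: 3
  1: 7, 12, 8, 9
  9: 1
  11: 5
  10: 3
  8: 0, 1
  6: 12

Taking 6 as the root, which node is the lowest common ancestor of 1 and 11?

Ancestors of 1 (toward the root): 1, 12, 6.
Ancestors of 11: 11, 5, 12, 6.
The deepest node appearing in both lists is 12.

12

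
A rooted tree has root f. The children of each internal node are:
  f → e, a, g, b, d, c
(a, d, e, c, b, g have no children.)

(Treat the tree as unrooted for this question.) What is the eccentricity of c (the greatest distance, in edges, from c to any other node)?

Distances from c peak at 2, attained at b (g, a, e, d also at distance 2).
c – f – b

2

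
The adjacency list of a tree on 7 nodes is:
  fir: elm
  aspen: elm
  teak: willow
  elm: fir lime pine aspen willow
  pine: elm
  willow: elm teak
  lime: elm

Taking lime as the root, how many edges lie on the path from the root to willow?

2

Climbing from willow to the root: willow–elm–lime. That's 2 steps.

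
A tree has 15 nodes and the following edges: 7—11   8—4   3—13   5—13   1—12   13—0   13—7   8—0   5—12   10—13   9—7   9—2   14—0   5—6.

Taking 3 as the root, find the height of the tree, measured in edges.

4

The longest root-to-leaf path is 3-13-0-8-4 (4 edges).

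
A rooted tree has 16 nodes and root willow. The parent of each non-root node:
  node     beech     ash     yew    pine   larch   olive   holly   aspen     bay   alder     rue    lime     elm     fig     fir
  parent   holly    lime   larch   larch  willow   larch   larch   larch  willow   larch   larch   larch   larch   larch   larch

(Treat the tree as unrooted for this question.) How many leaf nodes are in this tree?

Degree-1 nodes: alder, ash, aspen, bay, beech, elm, fig, fir, olive, pine, rue, yew — 12 of them.

12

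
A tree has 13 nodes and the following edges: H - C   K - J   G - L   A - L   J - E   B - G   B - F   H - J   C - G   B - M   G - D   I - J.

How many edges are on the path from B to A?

B–G–L–A: 3 edges.

3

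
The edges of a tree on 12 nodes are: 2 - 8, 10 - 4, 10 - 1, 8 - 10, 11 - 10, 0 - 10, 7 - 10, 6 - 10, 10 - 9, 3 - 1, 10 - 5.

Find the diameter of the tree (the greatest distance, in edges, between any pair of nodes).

4

Starting from 3, a farthest node is 2 at distance 4.
One longest path: 3 – 1 – 10 – 8 – 2.
So the diameter is 4.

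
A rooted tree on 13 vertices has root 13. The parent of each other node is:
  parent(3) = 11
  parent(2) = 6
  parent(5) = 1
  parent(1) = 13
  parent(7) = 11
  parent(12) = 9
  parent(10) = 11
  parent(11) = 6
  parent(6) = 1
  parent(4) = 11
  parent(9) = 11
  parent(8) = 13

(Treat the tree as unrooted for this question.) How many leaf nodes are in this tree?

Degree-1 nodes: 2, 3, 4, 5, 7, 8, 10, 12 — 8 of them.

8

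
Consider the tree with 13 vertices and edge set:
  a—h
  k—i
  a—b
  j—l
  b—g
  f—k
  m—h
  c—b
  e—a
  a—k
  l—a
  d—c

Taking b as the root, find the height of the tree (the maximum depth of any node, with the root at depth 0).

3

A deepest node is f, reached by b–a–k–f.
That path has 3 edges, so the height is 3.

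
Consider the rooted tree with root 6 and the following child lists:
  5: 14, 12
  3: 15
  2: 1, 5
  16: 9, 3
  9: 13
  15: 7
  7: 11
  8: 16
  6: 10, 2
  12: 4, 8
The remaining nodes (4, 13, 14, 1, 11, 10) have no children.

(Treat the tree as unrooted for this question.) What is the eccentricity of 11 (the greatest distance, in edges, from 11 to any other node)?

The node farthest from 11 is 10, via 11–7–15–3–16–8–12–5–2–6–10 — 10 edges.

10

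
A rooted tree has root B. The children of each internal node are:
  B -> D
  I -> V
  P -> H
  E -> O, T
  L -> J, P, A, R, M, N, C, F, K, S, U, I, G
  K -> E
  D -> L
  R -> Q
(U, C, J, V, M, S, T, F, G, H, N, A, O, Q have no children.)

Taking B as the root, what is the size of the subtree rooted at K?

4

K's subtree: {K, E, O, T}, size 4.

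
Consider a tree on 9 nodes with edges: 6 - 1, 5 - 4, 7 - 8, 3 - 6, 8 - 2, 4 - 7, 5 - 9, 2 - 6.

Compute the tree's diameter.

BFS from 9 reaches 1 last, at distance 7; BFS from 1 confirms no node is farther.
Path: 9-5-4-7-8-2-6-1.

7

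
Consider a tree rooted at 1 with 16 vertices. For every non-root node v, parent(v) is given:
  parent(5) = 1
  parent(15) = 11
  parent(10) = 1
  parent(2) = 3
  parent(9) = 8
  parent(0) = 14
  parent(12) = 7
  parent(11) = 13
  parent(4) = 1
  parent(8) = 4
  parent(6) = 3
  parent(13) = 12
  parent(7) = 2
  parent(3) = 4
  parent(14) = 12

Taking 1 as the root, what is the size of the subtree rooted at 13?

3

Descendants of 13 (including itself): 13, 11, 15. That's 3.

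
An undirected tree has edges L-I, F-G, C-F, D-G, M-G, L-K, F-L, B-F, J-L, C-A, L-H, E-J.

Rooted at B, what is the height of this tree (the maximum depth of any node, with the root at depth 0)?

E sits deepest: B – F – L – J – E — 4 edges from the root.

4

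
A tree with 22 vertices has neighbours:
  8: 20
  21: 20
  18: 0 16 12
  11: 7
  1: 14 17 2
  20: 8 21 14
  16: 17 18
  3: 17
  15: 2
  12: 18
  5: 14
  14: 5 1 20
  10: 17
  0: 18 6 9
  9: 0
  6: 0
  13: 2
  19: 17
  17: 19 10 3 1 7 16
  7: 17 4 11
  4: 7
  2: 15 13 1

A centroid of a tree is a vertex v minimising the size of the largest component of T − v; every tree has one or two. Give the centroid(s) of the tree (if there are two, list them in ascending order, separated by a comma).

17

Removing 17 splits the tree into components of sizes 9, 6, 3, 1, 1, 1; the largest is 9 ≤ ⌊22/2⌋ = 11.
No neighbour of 17 does as well, so 17 is the unique centroid.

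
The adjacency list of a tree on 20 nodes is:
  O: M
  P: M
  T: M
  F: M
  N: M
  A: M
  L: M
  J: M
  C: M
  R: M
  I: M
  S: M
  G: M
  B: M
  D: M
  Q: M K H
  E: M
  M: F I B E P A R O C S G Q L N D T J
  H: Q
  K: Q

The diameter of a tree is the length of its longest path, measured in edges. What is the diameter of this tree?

3

Starting from H, a farthest node is L at distance 3.
One longest path: H–Q–M–L.
So the diameter is 3.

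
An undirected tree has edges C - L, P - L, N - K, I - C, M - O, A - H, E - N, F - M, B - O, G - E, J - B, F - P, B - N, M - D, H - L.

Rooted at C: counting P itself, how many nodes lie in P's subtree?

The subtree rooted at P contains: P, F, M, D, O, B, J, N, K, E, G — 11 nodes.

11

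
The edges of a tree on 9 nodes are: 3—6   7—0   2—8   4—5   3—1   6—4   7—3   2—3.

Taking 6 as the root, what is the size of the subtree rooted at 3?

6

The subtree rooted at 3 contains: 3, 2, 1, 7, 8, 0 — 6 nodes.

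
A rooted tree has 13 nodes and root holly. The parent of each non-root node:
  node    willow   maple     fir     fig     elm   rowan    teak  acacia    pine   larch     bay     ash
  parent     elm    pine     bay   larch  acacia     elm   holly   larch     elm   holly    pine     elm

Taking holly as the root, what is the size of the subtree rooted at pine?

4

Descendants of pine (including itself): pine, maple, bay, fir. That's 4.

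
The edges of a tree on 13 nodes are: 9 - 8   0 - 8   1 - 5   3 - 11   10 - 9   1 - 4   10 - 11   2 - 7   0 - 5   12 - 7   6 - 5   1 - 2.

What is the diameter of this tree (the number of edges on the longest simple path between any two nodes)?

10

Starting from 3, a farthest node is 12 at distance 10.
One longest path: 3-11-10-9-8-0-5-1-2-7-12.
So the diameter is 10.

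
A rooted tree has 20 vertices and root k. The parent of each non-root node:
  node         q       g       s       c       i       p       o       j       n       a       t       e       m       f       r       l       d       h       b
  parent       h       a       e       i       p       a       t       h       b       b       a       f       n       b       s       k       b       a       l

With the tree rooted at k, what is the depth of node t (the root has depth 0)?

Path from k to t: k–l–b–a–t, which has 4 edges.

4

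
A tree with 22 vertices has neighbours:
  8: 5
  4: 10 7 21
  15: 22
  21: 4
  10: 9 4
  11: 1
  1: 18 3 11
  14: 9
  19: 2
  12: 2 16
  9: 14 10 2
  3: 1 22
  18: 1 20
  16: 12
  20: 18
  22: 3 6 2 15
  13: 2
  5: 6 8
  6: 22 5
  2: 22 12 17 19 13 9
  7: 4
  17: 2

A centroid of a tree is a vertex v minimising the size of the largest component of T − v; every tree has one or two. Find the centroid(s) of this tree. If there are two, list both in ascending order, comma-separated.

2

If 2 is removed the pieces have sizes 10, 6, 2, 1, 1, 1, all ≤ ⌊22/2⌋ = 11.
Every other node leaves some component of size > 11, so the centroid is unique.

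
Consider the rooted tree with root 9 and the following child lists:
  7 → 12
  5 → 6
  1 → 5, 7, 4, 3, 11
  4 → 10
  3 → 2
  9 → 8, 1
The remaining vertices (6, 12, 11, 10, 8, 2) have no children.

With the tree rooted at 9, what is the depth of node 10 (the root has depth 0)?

9 – 1 – 4 – 10 — 3 edges.

3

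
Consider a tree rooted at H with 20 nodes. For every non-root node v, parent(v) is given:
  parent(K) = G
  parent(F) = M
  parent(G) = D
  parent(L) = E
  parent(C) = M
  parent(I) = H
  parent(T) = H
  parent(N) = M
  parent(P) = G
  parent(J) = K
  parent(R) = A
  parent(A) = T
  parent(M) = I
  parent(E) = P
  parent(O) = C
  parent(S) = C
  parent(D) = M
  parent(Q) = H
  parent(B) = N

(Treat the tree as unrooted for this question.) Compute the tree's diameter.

BFS from L reaches R last, at distance 10; BFS from R confirms no node is farther.
Path: L - E - P - G - D - M - I - H - T - A - R.

10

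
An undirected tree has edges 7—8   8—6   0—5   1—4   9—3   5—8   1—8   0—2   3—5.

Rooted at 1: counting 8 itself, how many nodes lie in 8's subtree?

8

The subtree rooted at 8 contains: 8, 5, 7, 6, 3, 0, 9, 2 — 8 nodes.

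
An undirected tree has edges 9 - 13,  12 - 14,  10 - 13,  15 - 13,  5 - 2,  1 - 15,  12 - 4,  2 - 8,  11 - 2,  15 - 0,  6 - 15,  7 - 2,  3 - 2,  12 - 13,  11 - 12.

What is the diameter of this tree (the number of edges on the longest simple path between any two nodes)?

A longest path is 7 – 2 – 11 – 12 – 13 – 15 – 0, with 6 edges.

6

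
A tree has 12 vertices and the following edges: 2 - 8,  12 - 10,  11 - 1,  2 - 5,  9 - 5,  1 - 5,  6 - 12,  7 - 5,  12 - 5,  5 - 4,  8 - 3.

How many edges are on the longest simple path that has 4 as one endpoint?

4

Distances from 4 peak at 4, attained at 3.
4-5-2-8-3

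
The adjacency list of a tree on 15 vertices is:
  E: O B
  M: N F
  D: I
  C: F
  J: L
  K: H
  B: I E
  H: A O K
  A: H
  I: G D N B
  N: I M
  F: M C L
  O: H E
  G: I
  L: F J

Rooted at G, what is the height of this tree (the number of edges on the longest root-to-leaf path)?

6

A deepest node is J, reached by G – I – N – M – F – L – J.
That path has 6 edges, so the height is 6.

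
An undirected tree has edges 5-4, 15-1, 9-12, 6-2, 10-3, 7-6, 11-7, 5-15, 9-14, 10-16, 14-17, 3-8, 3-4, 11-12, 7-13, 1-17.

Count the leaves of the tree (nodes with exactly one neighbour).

4

Exactly 4 nodes have a single neighbour: 2, 8, 13, 16.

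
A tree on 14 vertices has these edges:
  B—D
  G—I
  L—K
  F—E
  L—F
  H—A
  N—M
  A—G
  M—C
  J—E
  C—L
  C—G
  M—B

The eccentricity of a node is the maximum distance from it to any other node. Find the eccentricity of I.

6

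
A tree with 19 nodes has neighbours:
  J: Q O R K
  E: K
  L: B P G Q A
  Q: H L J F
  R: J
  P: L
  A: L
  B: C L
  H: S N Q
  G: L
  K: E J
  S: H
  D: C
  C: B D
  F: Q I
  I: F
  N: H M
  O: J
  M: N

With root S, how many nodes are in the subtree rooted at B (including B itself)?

The subtree rooted at B contains: B, C, D — 3 nodes.

3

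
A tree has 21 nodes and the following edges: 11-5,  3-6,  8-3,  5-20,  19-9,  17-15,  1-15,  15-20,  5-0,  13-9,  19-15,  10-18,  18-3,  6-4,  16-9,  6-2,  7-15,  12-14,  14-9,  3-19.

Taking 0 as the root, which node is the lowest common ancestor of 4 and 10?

Ancestors of 4 (toward the root): 4, 6, 3, 19, 15, 20, 5, 0.
Ancestors of 10: 10, 18, 3, 19, 15, 20, 5, 0.
The deepest node appearing in both lists is 3.

3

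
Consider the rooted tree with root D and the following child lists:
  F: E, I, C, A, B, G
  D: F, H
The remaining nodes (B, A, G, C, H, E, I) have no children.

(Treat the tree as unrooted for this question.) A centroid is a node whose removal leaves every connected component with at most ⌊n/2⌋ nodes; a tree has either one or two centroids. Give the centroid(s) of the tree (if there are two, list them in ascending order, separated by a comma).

Removing F splits the tree into components of sizes 2, 1, 1, 1, 1, 1, 1; the largest is 2 ≤ ⌊9/2⌋ = 4.
No neighbour of F does as well, so F is the unique centroid.

F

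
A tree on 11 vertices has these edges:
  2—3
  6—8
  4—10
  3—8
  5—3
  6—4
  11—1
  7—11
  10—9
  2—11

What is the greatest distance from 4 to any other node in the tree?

6

A farthest node from 4 is 1 (7 also at distance 6).
The path 4–6–8–3–2–11–1 has 6 edges.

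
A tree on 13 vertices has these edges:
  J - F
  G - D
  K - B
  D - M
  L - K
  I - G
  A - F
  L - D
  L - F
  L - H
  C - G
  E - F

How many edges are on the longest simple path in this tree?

A longest path is I-G-D-L-K-B, with 5 edges.

5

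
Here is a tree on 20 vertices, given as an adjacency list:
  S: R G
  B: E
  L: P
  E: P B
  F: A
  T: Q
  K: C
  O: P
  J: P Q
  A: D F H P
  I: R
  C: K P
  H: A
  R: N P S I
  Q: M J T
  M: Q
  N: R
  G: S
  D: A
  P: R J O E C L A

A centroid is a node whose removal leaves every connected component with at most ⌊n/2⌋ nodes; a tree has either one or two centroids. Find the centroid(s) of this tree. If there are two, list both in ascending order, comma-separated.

Delete P: the remaining components have sizes 5, 4, 4, 2, 2, 1, 1. Max 5 ≤ 10, so P is a centroid.
No neighbour of P does as well, so P is the unique centroid.

P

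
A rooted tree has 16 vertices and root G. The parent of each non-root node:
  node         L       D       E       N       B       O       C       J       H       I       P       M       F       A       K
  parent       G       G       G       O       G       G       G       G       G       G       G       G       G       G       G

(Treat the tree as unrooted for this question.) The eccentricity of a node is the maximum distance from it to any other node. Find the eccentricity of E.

3

Distances from E peak at 3, attained at N.
E-G-O-N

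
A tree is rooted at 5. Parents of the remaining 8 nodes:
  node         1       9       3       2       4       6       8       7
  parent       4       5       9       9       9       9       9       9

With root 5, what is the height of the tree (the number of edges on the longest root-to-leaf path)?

A deepest node is 1, reached by 5 → 9 → 4 → 1.
That path has 3 edges, so the height is 3.

3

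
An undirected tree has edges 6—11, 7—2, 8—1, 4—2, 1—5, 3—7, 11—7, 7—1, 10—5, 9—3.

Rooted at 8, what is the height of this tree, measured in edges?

A deepest node is 9, reached by 8-1-7-3-9.
That path has 4 edges, so the height is 4.

4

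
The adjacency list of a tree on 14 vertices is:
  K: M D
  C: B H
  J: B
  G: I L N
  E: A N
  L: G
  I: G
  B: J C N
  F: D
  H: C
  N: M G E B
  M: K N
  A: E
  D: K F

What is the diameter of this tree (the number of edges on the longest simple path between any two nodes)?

7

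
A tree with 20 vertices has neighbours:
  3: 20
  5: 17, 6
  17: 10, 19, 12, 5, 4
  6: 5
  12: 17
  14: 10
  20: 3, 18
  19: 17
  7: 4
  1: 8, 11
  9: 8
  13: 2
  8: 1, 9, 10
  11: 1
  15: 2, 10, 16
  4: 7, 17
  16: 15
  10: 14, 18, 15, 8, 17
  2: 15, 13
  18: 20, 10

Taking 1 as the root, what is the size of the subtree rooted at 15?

15's subtree: {15, 2, 16, 13}, size 4.

4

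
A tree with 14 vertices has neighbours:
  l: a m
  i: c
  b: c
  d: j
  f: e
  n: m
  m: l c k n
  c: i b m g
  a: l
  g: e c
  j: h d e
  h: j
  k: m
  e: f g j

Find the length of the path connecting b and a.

Walking from b: b - c - m - l - a. Length 4.

4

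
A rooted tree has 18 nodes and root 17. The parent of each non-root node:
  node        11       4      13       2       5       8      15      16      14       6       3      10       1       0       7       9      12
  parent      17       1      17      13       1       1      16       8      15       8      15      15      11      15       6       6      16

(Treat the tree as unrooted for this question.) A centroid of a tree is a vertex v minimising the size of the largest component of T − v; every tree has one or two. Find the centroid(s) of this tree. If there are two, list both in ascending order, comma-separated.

Delete 8: the remaining components have sizes 7, 7, 3. Max 7 ≤ 9, so 8 is a centroid.
Every other node leaves some component of size > 9, so the centroid is unique.

8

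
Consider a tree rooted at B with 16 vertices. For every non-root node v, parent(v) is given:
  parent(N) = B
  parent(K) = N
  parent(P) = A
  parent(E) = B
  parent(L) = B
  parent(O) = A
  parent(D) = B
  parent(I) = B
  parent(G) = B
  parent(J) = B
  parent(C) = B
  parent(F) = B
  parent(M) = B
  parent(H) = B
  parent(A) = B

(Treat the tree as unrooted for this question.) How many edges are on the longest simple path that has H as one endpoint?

3

A farthest node from H is O (K, P also at distance 3).
The path H-B-A-O has 3 edges.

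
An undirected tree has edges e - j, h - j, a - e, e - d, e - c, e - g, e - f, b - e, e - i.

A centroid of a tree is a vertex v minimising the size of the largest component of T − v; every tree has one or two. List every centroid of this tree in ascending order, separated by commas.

If e is removed the pieces have sizes 2, 1, 1, 1, 1, 1, 1, 1, all ≤ ⌊10/2⌋ = 5.
Every other node leaves some component of size > 5, so the centroid is unique.

e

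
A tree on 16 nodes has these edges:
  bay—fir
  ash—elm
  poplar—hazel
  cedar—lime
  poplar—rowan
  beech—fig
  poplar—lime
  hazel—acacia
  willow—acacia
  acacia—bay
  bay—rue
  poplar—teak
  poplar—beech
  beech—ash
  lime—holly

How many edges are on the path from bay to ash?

Walking from bay: bay–acacia–hazel–poplar–beech–ash. Length 5.

5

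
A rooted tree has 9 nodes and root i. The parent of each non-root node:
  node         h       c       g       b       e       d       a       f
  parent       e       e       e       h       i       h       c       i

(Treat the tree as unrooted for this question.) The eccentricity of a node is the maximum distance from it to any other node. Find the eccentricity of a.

A farthest node from a is f (d, b also at distance 4).
The path a – c – e – i – f has 4 edges.

4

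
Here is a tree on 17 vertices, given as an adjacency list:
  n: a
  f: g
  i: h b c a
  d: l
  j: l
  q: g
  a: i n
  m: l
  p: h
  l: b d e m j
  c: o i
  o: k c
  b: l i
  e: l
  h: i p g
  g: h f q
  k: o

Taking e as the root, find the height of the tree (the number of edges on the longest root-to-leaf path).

6

A deepest node is f, reached by e-l-b-i-h-g-f.
That path has 6 edges, so the height is 6.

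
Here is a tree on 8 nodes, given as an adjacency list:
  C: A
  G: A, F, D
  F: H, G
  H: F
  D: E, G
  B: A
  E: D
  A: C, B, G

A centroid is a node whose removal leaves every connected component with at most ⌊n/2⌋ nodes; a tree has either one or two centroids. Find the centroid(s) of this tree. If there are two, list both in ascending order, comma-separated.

G

If G is removed the pieces have sizes 3, 2, 2, all ≤ ⌊8/2⌋ = 4.
No neighbour of G does as well, so G is the unique centroid.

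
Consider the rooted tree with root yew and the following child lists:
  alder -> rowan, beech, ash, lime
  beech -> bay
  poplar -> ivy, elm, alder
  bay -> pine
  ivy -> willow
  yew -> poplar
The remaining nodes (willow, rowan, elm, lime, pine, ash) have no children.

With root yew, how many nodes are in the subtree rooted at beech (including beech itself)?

3

beech's subtree: {beech, bay, pine}, size 3.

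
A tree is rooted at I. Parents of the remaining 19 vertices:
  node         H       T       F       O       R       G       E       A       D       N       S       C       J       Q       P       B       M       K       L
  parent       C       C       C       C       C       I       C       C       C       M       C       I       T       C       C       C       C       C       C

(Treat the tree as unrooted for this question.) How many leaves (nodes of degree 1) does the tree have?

16

Exactly 16 nodes have a single neighbour: A, B, D, E, F, G, H, J, K, L, N, O, P, Q, R, S.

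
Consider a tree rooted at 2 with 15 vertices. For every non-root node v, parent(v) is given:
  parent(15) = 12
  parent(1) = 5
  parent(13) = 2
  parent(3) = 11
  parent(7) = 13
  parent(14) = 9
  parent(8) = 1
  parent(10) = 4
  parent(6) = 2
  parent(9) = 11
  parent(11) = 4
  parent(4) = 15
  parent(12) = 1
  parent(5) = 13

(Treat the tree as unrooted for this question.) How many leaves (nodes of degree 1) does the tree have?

6

Degree-1 nodes: 3, 6, 7, 8, 10, 14 — 6 of them.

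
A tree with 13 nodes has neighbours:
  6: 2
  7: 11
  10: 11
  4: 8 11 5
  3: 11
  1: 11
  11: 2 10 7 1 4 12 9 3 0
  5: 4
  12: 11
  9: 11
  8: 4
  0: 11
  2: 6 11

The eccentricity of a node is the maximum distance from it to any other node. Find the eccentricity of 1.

The node farthest from 1 is 8 (5, 6 also at distance 3), via 1 – 11 – 4 – 8 — 3 edges.

3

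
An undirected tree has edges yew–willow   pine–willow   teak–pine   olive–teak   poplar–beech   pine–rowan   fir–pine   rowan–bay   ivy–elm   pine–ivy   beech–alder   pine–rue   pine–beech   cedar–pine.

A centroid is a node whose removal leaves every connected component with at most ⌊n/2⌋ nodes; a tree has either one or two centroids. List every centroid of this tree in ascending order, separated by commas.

pine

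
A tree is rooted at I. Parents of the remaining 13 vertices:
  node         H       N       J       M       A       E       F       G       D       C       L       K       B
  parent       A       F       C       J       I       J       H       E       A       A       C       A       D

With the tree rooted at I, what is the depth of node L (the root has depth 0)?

I → A → C → L — 3 edges.

3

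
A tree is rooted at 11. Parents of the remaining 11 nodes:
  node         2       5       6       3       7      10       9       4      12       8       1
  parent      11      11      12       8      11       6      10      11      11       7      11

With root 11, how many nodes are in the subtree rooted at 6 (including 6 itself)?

3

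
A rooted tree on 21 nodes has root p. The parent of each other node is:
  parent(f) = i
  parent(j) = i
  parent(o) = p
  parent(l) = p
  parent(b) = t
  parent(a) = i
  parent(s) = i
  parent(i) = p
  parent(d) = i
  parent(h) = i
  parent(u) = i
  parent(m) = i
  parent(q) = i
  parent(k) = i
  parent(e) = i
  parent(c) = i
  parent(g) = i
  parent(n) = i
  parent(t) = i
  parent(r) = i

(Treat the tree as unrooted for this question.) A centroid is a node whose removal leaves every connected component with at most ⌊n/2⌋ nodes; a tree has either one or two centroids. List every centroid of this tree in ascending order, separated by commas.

i

If i is removed the pieces have sizes 3, 2, 1, 1, 1, 1, 1, 1, 1, 1, 1, 1, 1, 1, 1, 1, 1, all ≤ ⌊21/2⌋ = 10.
Every other node leaves some component of size > 10, so the centroid is unique.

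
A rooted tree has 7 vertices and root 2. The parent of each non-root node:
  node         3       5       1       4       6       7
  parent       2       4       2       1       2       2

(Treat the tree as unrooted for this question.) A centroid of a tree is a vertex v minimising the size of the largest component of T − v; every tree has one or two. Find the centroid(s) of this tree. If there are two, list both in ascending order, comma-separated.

2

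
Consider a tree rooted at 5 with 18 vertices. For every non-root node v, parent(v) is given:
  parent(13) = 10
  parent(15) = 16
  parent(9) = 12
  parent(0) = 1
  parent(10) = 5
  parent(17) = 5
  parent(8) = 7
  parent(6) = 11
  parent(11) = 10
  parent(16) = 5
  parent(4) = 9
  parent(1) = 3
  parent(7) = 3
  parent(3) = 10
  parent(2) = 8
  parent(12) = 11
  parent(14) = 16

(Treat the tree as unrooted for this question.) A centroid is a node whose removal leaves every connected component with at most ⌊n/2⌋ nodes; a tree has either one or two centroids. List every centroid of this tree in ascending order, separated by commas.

10

If 10 is removed the pieces have sizes 6, 5, 5, 1, all ≤ ⌊18/2⌋ = 9.
No neighbour of 10 does as well, so 10 is the unique centroid.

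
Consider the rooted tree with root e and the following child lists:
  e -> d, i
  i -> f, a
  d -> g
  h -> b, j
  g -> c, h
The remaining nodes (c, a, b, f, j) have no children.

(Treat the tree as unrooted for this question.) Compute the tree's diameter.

Starting from f, a farthest node is b at distance 6.
One longest path: f–i–e–d–g–h–b.
So the diameter is 6.

6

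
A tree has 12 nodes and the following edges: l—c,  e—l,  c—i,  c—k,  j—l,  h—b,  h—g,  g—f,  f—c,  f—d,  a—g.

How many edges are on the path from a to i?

a - g - f - c - i: 4 edges.

4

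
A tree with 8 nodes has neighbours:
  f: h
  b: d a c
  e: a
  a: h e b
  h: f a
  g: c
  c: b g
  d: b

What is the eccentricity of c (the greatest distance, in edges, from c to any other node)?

4

The node farthest from c is f, via c-b-a-h-f — 4 edges.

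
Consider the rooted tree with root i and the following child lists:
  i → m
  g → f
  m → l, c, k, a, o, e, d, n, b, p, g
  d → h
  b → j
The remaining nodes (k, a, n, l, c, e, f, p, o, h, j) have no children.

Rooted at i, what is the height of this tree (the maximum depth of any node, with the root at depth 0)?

3

A deepest node is j, reached by i–m–b–j.
That path has 3 edges, so the height is 3.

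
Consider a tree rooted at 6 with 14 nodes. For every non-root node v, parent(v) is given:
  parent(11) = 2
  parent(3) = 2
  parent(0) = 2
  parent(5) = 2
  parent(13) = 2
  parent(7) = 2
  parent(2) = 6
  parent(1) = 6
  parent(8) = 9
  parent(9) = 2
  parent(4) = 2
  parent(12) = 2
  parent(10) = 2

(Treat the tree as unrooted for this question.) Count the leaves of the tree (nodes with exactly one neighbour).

Degree-1 nodes: 0, 1, 3, 4, 5, 7, 8, 10, 11, 12, 13 — 11 of them.

11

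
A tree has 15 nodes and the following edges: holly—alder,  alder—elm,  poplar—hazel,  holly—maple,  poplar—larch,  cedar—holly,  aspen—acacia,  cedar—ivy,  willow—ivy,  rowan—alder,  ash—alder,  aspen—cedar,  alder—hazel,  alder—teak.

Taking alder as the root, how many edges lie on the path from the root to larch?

alder → hazel → poplar → larch — 3 edges.

3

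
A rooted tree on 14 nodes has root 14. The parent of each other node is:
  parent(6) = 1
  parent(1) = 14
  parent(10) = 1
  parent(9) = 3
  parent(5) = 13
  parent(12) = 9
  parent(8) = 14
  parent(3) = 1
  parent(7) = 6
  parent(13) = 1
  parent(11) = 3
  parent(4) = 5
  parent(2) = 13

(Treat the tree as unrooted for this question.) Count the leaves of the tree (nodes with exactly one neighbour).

7

Exactly 7 nodes have a single neighbour: 2, 4, 7, 8, 10, 11, 12.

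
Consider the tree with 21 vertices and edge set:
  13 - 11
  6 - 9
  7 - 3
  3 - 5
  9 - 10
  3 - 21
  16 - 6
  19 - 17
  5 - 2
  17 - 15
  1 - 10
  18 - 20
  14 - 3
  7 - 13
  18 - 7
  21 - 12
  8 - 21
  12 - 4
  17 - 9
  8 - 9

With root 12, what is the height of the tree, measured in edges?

5

A deepest node is 16, reached by 12 – 21 – 8 – 9 – 6 – 16.
That path has 5 edges, so the height is 5.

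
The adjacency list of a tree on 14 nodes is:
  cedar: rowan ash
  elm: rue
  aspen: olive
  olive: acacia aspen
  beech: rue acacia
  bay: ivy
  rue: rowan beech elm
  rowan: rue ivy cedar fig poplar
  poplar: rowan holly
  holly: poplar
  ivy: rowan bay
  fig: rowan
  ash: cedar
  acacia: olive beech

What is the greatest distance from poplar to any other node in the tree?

Distances from poplar peak at 6, attained at aspen.
poplar–rowan–rue–beech–acacia–olive–aspen

6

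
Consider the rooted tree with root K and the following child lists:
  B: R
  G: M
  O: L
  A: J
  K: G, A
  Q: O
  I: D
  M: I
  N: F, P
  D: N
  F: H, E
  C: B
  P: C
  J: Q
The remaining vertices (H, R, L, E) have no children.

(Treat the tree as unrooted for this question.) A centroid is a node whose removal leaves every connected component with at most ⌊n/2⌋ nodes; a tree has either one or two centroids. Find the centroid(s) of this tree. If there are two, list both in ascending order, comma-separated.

D, I

Removing D splits the tree into components of sizes 9, 8; the largest is 9 ≤ ⌊18/2⌋ = 9.
Its neighbour I also leaves a largest component of size 9, so both are centroids.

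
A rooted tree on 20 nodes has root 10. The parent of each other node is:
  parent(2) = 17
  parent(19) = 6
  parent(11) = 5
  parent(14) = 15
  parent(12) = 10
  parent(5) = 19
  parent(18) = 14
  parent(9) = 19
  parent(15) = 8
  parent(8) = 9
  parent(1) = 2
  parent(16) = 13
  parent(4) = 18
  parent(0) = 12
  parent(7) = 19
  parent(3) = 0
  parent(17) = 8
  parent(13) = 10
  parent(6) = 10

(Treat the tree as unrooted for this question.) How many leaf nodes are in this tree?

Exactly 6 nodes have a single neighbour: 1, 3, 4, 7, 11, 16.

6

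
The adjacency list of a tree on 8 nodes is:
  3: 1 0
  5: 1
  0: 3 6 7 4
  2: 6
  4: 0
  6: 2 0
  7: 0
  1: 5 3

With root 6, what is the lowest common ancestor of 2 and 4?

6

2's ancestor chain is 2, 6 and 4's is 4, 0, 6; they first meet at 6.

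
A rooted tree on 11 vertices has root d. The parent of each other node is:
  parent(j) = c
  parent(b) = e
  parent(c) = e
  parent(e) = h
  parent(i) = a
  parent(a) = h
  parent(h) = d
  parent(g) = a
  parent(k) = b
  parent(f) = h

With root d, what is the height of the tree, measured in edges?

4

The longest root-to-leaf path is d–h–e–b–k (4 edges).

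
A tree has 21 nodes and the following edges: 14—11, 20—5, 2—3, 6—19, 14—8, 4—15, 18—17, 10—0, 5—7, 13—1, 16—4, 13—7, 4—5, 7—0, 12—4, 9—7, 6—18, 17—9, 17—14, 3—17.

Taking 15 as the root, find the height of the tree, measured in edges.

8

A deepest node is 19, reached by 15 – 4 – 5 – 7 – 9 – 17 – 18 – 6 – 19.
That path has 8 edges, so the height is 8.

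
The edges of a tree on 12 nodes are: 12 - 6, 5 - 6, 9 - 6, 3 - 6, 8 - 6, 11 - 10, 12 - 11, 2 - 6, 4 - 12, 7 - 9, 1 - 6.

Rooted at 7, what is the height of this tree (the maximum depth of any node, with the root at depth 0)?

5

10 sits deepest: 7-9-6-12-11-10 — 5 edges from the root.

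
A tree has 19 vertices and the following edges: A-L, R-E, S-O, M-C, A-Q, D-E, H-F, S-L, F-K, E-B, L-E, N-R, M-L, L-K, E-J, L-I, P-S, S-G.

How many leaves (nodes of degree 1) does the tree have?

11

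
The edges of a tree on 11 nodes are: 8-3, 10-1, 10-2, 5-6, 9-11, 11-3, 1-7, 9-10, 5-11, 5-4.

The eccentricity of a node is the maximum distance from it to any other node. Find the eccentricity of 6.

The node farthest from 6 is 7, via 6-5-11-9-10-1-7 — 6 edges.

6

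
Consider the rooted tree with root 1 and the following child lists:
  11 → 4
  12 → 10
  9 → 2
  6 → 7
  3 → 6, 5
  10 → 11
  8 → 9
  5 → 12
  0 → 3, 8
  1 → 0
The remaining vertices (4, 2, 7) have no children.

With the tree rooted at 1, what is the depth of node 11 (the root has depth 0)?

6

1 → 0 → 3 → 5 → 12 → 10 → 11 — 6 edges.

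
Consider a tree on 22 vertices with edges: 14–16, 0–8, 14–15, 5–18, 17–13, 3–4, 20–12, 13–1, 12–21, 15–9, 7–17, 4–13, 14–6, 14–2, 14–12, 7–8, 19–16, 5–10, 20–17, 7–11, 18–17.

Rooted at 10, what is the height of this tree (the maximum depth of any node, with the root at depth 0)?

The longest root-to-leaf path is 10–5–18–17–20–12–14–15–9 (8 edges).

8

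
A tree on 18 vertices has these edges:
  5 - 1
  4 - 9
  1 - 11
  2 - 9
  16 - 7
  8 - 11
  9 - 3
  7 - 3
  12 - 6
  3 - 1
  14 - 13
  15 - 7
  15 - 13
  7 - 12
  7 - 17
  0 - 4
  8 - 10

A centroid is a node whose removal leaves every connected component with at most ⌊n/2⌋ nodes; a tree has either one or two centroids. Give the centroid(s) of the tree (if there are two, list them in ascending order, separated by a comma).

3

Delete 3: the remaining components have sizes 8, 5, 4. Max 8 ≤ 9, so 3 is a centroid.
No neighbour of 3 does as well, so 3 is the unique centroid.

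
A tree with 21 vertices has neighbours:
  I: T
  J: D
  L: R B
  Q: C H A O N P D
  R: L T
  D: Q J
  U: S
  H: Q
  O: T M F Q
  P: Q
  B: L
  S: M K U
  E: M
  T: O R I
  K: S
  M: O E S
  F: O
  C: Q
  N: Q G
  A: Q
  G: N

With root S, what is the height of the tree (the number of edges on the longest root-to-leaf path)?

6

B sits deepest: S-M-O-T-R-L-B — 6 edges from the root.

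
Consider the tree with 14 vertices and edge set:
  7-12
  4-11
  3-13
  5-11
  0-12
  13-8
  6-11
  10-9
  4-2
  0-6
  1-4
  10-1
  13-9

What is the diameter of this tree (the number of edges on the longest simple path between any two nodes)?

10

A longest path is 7-12-0-6-11-4-1-10-9-13-3, with 10 edges.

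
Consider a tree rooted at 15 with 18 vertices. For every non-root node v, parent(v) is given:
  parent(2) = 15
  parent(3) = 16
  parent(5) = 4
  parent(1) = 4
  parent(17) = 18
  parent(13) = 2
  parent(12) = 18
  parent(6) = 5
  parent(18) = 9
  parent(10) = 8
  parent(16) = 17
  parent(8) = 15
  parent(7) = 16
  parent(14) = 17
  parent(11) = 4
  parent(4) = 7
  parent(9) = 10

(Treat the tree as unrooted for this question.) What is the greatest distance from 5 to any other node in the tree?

Distances from 5 peak at 11, attained at 13.
5 – 4 – 7 – 16 – 17 – 18 – 9 – 10 – 8 – 15 – 2 – 13

11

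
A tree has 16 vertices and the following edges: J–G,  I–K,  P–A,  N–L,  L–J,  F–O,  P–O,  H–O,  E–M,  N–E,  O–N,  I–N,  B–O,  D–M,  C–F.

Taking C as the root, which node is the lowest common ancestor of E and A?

E's ancestor chain is E, N, O, F, C and A's is A, P, O, F, C; they first meet at O.

O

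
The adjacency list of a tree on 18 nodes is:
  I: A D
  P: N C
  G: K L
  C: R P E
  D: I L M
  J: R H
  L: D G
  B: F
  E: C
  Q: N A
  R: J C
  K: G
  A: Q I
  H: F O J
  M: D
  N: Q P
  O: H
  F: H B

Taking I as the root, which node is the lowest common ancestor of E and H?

E's ancestor chain is E, C, P, N, Q, A, I and H's is H, J, R, C, P, N, Q, A, I; they first meet at C.

C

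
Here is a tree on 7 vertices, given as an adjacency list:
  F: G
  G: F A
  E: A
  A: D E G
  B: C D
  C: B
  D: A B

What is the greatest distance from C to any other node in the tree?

5

The node farthest from C is F, via C – B – D – A – G – F — 5 edges.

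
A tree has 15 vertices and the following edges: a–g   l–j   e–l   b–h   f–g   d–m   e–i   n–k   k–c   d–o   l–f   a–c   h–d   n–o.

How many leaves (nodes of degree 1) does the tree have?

4

Degree-1 nodes: b, i, j, m — 4 of them.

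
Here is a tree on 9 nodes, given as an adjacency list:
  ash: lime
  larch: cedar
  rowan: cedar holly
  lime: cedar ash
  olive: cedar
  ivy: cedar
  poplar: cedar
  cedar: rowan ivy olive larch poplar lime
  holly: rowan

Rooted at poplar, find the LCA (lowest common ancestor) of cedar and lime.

cedar

cedar's ancestor chain is cedar, poplar and lime's is lime, cedar, poplar; they first meet at cedar.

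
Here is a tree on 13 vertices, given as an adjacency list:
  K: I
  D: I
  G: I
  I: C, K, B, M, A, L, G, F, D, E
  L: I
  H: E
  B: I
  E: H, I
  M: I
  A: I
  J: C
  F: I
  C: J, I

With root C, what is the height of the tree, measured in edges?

The longest root-to-leaf path is C-I-E-H (3 edges).

3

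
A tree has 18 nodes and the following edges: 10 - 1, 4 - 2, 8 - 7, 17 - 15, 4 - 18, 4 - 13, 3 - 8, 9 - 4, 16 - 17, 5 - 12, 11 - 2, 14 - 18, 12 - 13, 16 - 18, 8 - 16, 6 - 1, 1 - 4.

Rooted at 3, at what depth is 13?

Path from 3 to 13: 3 – 8 – 16 – 18 – 4 – 13, which has 5 edges.

5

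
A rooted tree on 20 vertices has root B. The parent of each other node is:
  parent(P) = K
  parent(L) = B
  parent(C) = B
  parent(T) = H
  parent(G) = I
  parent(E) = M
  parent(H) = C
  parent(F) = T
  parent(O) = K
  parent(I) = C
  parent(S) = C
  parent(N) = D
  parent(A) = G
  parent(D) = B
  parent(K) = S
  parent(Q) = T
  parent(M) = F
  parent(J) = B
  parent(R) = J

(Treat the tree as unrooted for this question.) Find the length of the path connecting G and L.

4

Walking from G: G – I – C – B – L. Length 4.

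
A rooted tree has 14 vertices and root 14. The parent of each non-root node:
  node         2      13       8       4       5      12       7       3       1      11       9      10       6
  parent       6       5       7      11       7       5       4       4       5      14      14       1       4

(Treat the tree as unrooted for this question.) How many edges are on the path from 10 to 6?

5

Walking from 10: 10 – 1 – 5 – 7 – 4 – 6. Length 5.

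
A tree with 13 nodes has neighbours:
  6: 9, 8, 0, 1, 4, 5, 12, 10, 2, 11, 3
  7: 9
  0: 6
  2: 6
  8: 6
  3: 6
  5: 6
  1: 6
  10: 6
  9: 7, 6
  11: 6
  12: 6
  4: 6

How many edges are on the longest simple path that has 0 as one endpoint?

3

A farthest node from 0 is 7.
The path 0-6-9-7 has 3 edges.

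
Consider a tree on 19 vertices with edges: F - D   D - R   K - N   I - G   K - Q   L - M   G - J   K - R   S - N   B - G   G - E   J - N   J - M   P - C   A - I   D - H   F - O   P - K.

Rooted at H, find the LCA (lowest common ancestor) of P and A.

K

Path P→root: P K R D H; path A→root: A I G J N K R D H.
First common node: K.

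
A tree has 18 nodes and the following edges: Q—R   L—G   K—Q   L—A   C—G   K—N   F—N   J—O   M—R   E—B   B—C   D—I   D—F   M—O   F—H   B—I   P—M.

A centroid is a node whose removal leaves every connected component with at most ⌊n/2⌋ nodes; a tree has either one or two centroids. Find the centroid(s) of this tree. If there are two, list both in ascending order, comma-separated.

F

Delete F: the remaining components have sizes 8, 8, 1. Max 8 ≤ 9, so F is a centroid.
No neighbour of F does as well, so F is the unique centroid.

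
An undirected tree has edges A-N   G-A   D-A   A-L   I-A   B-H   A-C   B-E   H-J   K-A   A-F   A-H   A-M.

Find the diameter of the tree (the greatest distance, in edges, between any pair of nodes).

4

A longest path is E - B - H - A - K, with 4 edges.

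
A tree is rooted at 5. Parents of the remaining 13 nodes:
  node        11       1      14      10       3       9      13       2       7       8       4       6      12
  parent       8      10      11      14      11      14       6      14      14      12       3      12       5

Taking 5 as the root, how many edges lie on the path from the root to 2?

5

Climbing from 2 to the root: 2 → 14 → 11 → 8 → 12 → 5. That's 5 steps.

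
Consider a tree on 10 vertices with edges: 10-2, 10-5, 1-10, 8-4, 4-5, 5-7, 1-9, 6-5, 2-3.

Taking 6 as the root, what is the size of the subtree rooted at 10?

The subtree rooted at 10 contains: 10, 2, 1, 3, 9 — 5 nodes.

5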